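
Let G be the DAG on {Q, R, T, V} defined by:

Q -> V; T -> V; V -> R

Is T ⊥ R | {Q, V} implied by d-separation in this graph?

Only one path connects T and R:
Path 1: T → V → R
  V is a chain here and V is conditioned on, so the path is blocked at V.
All paths are blocked; T ⊥ R | {Q, V} holds.

Yes — T and R are d-separated given {Q, V}.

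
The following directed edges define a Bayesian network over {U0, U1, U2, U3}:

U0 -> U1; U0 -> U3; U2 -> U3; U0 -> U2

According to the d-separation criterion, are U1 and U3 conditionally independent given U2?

There are 2 undirected paths between U1 and U3; checking each against the conditioning set {U2}:
Path 1: U1 ← U0 → U3
  U0 is a fork and U0 is not conditioned on — no node blocks this path, so it is active.
Path 2: U1 ← U0 → U2 → U3
  U2 is a chain here and U2 is conditioned on, so the path is blocked at U2.
Since the path U1 ← U0 → U3 is active, U1 and U3 are not d-separated given {U2}.

No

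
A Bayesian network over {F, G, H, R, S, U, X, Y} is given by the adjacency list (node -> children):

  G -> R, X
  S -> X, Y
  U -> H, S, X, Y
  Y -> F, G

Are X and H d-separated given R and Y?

There are 5 undirected paths between X and H; checking each against the conditioning set {R, Y}:
  1. X ← S ← U → H — S:chain[open]; U:fork[open] ⇒ active
  2. X ← S → Y ← U → H — S:fork[open]; Y:collider[open]; U:fork[open] ⇒ active
  3. X ← U → H — U:fork[open] ⇒ active
  4. X ← G ← Y ← S ← U → H — G:chain[open]; Y:chain[blocks]; S:chain[open]; U:fork[open] ⇒ blocked
  5. X ← G ← Y ← U → H — G:chain[open]; Y:chain[blocks]; U:fork[open] ⇒ blocked
At least one path is unblocked, so d-separation fails.

No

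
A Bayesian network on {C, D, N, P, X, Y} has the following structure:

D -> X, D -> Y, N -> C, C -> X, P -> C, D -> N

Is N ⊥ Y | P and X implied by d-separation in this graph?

No

2 paths connect N and Y; each must be blocked for d-separation to hold:
Path 1: N ← D → Y
  D is a fork and D is not conditioned on — no node blocks this path, so it is active.
Path 2: N → C → X ← D → Y
  C is a chain and C is not conditioned on; X is a collider and X is conditioned on, which opens it; D is a fork and D is not conditioned on — no node blocks this path, so it is active.
Because an active path exists, N and Y are not d-separated.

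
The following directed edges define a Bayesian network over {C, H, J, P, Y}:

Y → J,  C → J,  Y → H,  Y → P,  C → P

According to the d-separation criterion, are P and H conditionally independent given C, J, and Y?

2 paths connect P and H; each must be blocked for d-separation to hold:
Path 1: P ← C → J ← Y → H
  C is a fork here and C is conditioned on, so the path is blocked at C.
Path 2: P ← Y → H
  Y is a fork here and Y is conditioned on, so the path is blocked at Y.
Since every path is blocked, d-separation holds.

Yes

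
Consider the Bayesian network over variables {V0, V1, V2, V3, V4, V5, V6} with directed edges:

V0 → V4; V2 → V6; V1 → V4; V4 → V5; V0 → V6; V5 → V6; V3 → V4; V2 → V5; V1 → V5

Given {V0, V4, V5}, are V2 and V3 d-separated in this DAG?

There are 6 undirected paths between V2 and V3; checking each against the conditioning set {V0, V4, V5}:
Path 1: V2 → V6 ← V0 → V4 ← V3
  V6 is a collider here and neither V6 nor any of its descendants is conditioned on, so the collider stays closed — the path is blocked at V6.
Path 2: V2 → V6 ← V5 ← V4 ← V3
  V6 is a collider here and neither V6 nor any of its descendants is conditioned on, so the collider stays closed — the path is blocked at V6.
Path 3: V2 → V6 ← V5 ← V1 → V4 ← V3
  V6 is a collider here and neither V6 nor any of its descendants is conditioned on, so the collider stays closed — the path is blocked at V6.
Path 4: V2 → V5 → V6 ← V0 → V4 ← V3
  V5 is a chain here and V5 is conditioned on, so the path is blocked at V5.
Path 5: V2 → V5 ← V4 ← V3
  V4 is a chain here and V4 is conditioned on, so the path is blocked at V4.
Path 6: V2 → V5 ← V1 → V4 ← V3
  V5 is a collider and V5 is conditioned on, which opens it; V1 is a fork and V1 is not conditioned on; V4 is a collider and V4 is conditioned on, which opens it — no node blocks this path, so it is active.
Because an active path exists, V2 and V3 are not d-separated.

No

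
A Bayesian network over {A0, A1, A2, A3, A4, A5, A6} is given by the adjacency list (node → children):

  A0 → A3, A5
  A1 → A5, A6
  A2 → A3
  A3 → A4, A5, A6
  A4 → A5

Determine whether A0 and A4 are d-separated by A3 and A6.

Yes

Enumerating the 6 paths from A0 to A4 and testing each for blocking by {A3, A6}:
Path 1: A0 → A3 → A5 ← A4
  A3 is a chain here and A3 is conditioned on, so the path is blocked at A3.
Path 2: A0 → A3 → A4
  A3 is a chain here and A3 is conditioned on, so the path is blocked at A3.
Path 3: A0 → A3 → A6 ← A1 → A5 ← A4
  A3 is a chain here and A3 is conditioned on, so the path is blocked at A3.
Path 4: A0 → A5 ← A3 → A4
  A5 is a collider here and neither A5 nor any of its descendants is conditioned on, so the collider stays closed — the path is blocked at A5.
Path 5: A0 → A5 ← A1 → A6 ← A3 → A4
  A5 is a collider here and neither A5 nor any of its descendants is conditioned on, so the collider stays closed — the path is blocked at A5.
Path 6: A0 → A5 ← A4
  A5 is a collider here and neither A5 nor any of its descendants is conditioned on, so the collider stays closed — the path is blocked at A5.
Every path is blocked, so A0 and A4 are d-separated given {A3, A6}.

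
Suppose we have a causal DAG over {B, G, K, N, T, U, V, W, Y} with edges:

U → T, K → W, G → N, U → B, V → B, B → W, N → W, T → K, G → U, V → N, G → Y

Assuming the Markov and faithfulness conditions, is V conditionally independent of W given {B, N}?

There are 6 undirected paths between V and W; checking each against the conditioning set {B, N}:
Path 1: V → N ← G → U → T → K → W
  N is a collider and N is conditioned on, which opens it; G is a fork and G is not conditioned on; U is a chain and U is not conditioned on; T is a chain and T is not conditioned on; K is a chain and K is not conditioned on — no node blocks this path, so it is active.
Path 2: V → N ← G → U → B → W
  B is a chain here and B is conditioned on, so the path is blocked at B.
Path 3: V → N → W
  N is a chain here and N is conditioned on, so the path is blocked at N.
Path 4: V → B ← U ← G → N → W
  N is a chain here and N is conditioned on, so the path is blocked at N.
Path 5: V → B ← U → T → K → W
  B is a collider and B is conditioned on, which opens it; U is a fork and U is not conditioned on; T is a chain and T is not conditioned on; K is a chain and K is not conditioned on — no node blocks this path, so it is active.
Path 6: V → B → W
  B is a chain here and B is conditioned on, so the path is blocked at B.
Since the path V → N ← G → U → T → K → W is active, V and W are not d-separated given {B, N}.

No — V and W are not d-separated given {B, N}.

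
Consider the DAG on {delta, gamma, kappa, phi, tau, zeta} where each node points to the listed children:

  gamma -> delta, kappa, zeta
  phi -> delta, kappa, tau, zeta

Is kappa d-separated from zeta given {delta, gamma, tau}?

4 paths connect kappa and zeta; each must be blocked for d-separation to hold:
Path 1: kappa ← phi → zeta
  phi is a fork and phi is not conditioned on — no node blocks this path, so it is active.
Path 2: kappa ← phi → delta ← gamma → zeta
  gamma is a fork here and gamma is conditioned on, so the path is blocked at gamma.
Path 3: kappa ← gamma → zeta
  gamma is a fork here and gamma is conditioned on, so the path is blocked at gamma.
Path 4: kappa ← gamma → delta ← phi → zeta
  gamma is a fork here and gamma is conditioned on, so the path is blocked at gamma.
Since the path kappa ← phi → zeta is active, kappa and zeta are not d-separated given {delta, gamma, tau}.

No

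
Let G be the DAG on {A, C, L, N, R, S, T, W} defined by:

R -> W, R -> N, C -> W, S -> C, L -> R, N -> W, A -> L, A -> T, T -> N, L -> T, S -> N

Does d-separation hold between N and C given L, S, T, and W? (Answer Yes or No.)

No

Enumerating the 5 paths from N to C and testing each for blocking by {L, S, T, W}:
Path 1: N → W ← C
  W is a collider and W is conditioned on, which opens it — no node blocks this path, so it is active.
Path 2: N ← R → W ← C
  R is a fork and R is not conditioned on; W is a collider and W is conditioned on, which opens it — no node blocks this path, so it is active.
Path 3: N ← S → C
  S is a fork here and S is conditioned on, so the path is blocked at S.
Path 4: N ← T ← A → L → R → W ← C
  T is a chain here and T is conditioned on, so the path is blocked at T.
Path 5: N ← T ← L → R → W ← C
  T is a chain here and T is conditioned on, so the path is blocked at T.
At least one path is unblocked, so d-separation fails.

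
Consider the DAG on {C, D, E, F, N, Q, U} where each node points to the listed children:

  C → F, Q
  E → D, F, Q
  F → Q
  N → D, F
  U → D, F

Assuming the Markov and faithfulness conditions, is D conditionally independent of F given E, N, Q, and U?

There are 5 undirected paths between D and F; checking each against the conditioning set {E, N, Q, U}:
Path 1: D ← E → F
  E is a fork here and E is conditioned on, so the path is blocked at E.
Path 2: D ← E → Q ← F
  E is a fork here and E is conditioned on, so the path is blocked at E.
Path 3: D ← E → Q ← C → F
  E is a fork here and E is conditioned on, so the path is blocked at E.
Path 4: D ← N → F
  N is a fork here and N is conditioned on, so the path is blocked at N.
Path 5: D ← U → F
  U is a fork here and U is conditioned on, so the path is blocked at U.
All paths are blocked; D ⊥ F | {E, N, Q, U} holds.

Yes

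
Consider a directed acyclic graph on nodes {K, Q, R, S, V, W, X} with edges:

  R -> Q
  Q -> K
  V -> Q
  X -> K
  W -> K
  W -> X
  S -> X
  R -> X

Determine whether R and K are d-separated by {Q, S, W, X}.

We examine all 3 paths between R and K:
Path 1: R → X ← W → K
  W is a fork here and W is conditioned on, so the path is blocked at W.
Path 2: R → X → K
  X is a chain here and X is conditioned on, so the path is blocked at X.
Path 3: R → Q → K
  Q is a chain here and Q is conditioned on, so the path is blocked at Q.
Every path is blocked, so R and K are d-separated given {Q, S, W, X}.

Yes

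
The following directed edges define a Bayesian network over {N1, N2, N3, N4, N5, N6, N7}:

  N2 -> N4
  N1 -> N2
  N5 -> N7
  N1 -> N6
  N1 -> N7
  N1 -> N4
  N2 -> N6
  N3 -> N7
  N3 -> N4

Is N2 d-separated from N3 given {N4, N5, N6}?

No

We examine all 6 paths between N2 and N3:
  1. N2 → N4 ← N3 — N4:collider[open] ⇒ active
  2. N2 → N4 ← N1 → N7 ← N3 — N4:collider[open]; N1:fork[open]; N7:collider[blocks] ⇒ blocked
  3. N2 ← N1 → N4 ← N3 — N1:fork[open]; N4:collider[open] ⇒ active
  4. N2 ← N1 → N7 ← N3 — N1:fork[open]; N7:collider[blocks] ⇒ blocked
  5. N2 → N6 ← N1 → N4 ← N3 — N6:collider[open]; N1:fork[open]; N4:collider[open] ⇒ active
  6. N2 → N6 ← N1 → N7 ← N3 — N6:collider[open]; N1:fork[open]; N7:collider[blocks] ⇒ blocked
Because an active path exists, N2 and N3 are not d-separated.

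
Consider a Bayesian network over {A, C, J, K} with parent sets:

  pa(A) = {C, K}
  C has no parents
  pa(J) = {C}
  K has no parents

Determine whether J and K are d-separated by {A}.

There is one path between J and K:
  1. J ← C → A ← K — C:fork[open]; A:collider[open] ⇒ active
Since the path J ← C → A ← K is active, J and K are not d-separated given {A}.

No — J and K are not d-separated given {A}.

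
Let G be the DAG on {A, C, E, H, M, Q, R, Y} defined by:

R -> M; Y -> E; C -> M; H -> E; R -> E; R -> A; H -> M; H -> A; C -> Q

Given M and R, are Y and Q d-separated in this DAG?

4 paths connect Y and Q; each must be blocked for d-separation to hold:
  1. Y → E ← R → A ← H → M ← C → Q — E:collider[blocks]; R:fork[blocks]; A:collider[blocks]; H:fork[open]; M:collider[open]; C:fork[open] ⇒ blocked
  2. Y → E ← R → M ← C → Q — E:collider[blocks]; R:fork[blocks]; M:collider[open]; C:fork[open] ⇒ blocked
  3. Y → E ← H → A ← R → M ← C → Q — E:collider[blocks]; H:fork[open]; A:collider[blocks]; R:fork[blocks]; M:collider[open]; C:fork[open] ⇒ blocked
  4. Y → E ← H → M ← C → Q — E:collider[blocks]; H:fork[open]; M:collider[open]; C:fork[open] ⇒ blocked
Since every path is blocked, d-separation holds.

Yes — Y and Q are d-separated given {M, R}.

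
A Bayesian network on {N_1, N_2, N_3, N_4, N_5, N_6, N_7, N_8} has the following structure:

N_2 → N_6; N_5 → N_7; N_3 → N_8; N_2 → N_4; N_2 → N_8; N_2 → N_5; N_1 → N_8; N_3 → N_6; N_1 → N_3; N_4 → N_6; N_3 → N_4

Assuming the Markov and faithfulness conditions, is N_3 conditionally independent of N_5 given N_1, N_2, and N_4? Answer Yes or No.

We examine all 6 paths between N_3 and N_5:
  1. N_3 → N_8 ← N_2 → N_5 — N_8:collider[blocks]; N_2:fork[blocks] ⇒ blocked
  2. N_3 ← N_1 → N_8 ← N_2 → N_5 — N_1:fork[blocks]; N_8:collider[blocks]; N_2:fork[blocks] ⇒ blocked
  3. N_3 → N_6 ← N_2 → N_5 — N_6:collider[blocks]; N_2:fork[blocks] ⇒ blocked
  4. N_3 → N_6 ← N_4 ← N_2 → N_5 — N_6:collider[blocks]; N_4:chain[blocks]; N_2:fork[blocks] ⇒ blocked
  5. N_3 → N_4 ← N_2 → N_5 — N_4:collider[open]; N_2:fork[blocks] ⇒ blocked
  6. N_3 → N_4 → N_6 ← N_2 → N_5 — N_4:chain[blocks]; N_6:collider[blocks]; N_2:fork[blocks] ⇒ blocked
Every path is blocked, so N_3 and N_5 are d-separated given {N_1, N_2, N_4}.

Yes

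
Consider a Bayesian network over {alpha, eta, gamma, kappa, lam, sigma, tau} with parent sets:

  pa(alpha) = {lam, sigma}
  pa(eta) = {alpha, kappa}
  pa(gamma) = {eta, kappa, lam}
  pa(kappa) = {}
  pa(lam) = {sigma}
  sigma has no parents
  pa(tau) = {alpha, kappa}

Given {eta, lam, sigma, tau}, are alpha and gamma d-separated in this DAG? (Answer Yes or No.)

No

6 paths connect alpha and gamma; each must be blocked for d-separation to hold:
Path 1: alpha → eta → gamma
  eta is a chain here and eta is conditioned on, so the path is blocked at eta.
Path 2: alpha → eta ← kappa → gamma
  eta is a collider and eta is conditioned on, which opens it; kappa is a fork and kappa is not conditioned on — no node blocks this path, so it is active.
Path 3: alpha ← sigma → lam → gamma
  sigma is a fork here and sigma is conditioned on, so the path is blocked at sigma.
Path 4: alpha ← lam → gamma
  lam is a fork here and lam is conditioned on, so the path is blocked at lam.
Path 5: alpha → tau ← kappa → eta → gamma
  eta is a chain here and eta is conditioned on, so the path is blocked at eta.
Path 6: alpha → tau ← kappa → gamma
  tau is a collider and tau is conditioned on, which opens it; kappa is a fork and kappa is not conditioned on — no node blocks this path, so it is active.
At least one path is unblocked, so d-separation fails.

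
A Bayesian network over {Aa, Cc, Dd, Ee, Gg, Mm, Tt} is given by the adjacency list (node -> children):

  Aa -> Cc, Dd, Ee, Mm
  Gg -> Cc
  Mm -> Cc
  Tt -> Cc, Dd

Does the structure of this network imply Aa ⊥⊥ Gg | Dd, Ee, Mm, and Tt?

Enumerating the 3 paths from Aa to Gg and testing each for blocking by {Dd, Ee, Mm, Tt}:
Path 1: Aa → Dd ← Tt → Cc ← Gg
  Tt is a fork here and Tt is conditioned on, so the path is blocked at Tt.
Path 2: Aa → Mm → Cc ← Gg
  Mm is a chain here and Mm is conditioned on, so the path is blocked at Mm.
Path 3: Aa → Cc ← Gg
  Cc is a collider here and neither Cc nor any of its descendants is conditioned on, so the collider stays closed — the path is blocked at Cc.
All paths are blocked; Aa ⊥ Gg | {Dd, Ee, Mm, Tt} holds.

Yes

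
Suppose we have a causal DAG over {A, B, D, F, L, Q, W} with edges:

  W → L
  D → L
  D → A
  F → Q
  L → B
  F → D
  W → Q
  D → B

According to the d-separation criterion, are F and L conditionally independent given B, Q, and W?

Enumerating the 3 paths from F to L and testing each for blocking by {B, Q, W}:
Path 1: F → D → B ← L
  D is a chain and D is not conditioned on; B is a collider and B is conditioned on, which opens it — no node blocks this path, so it is active.
Path 2: F → D → L
  D is a chain and D is not conditioned on — no node blocks this path, so it is active.
Path 3: F → Q ← W → L
  W is a fork here and W is conditioned on, so the path is blocked at W.
At least one path is unblocked, so d-separation fails.

No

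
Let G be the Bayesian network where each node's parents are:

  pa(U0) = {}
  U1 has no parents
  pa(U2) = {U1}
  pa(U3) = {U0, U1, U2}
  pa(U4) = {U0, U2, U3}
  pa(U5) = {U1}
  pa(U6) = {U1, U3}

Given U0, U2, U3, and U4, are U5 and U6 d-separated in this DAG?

No

We examine all 5 paths between U5 and U6:
  1. U5 ← U1 → U2 → U4 ← U0 → U3 → U6 — U1:fork[open]; U2:chain[blocks]; U4:collider[open]; U0:fork[blocks]; U3:chain[blocks] ⇒ blocked
  2. U5 ← U1 → U2 → U4 ← U3 → U6 — U1:fork[open]; U2:chain[blocks]; U4:collider[open]; U3:fork[blocks] ⇒ blocked
  3. U5 ← U1 → U2 → U3 → U6 — U1:fork[open]; U2:chain[blocks]; U3:chain[blocks] ⇒ blocked
  4. U5 ← U1 → U3 → U6 — U1:fork[open]; U3:chain[blocks] ⇒ blocked
  5. U5 ← U1 → U6 — U1:fork[open] ⇒ active
Since the path U5 ← U1 → U6 is active, U5 and U6 are not d-separated given {U0, U2, U3, U4}.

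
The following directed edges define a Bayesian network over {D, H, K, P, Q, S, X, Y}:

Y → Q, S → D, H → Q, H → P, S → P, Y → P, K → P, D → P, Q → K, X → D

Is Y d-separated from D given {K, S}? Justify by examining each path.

There are 6 undirected paths between Y and D; checking each against the conditioning set {K, S}:
Path 1: Y → P ← D
  P is a collider here and neither P nor any of its descendants is conditioned on, so the collider stays closed — the path is blocked at P.
Path 2: Y → P ← S → D
  P is a collider here and neither P nor any of its descendants is conditioned on, so the collider stays closed — the path is blocked at P.
Path 3: Y → Q → K → P ← D
  K is a chain here and K is conditioned on, so the path is blocked at K.
Path 4: Y → Q → K → P ← S → D
  K is a chain here and K is conditioned on, so the path is blocked at K.
Path 5: Y → Q ← H → P ← D
  P is a collider here and neither P nor any of its descendants is conditioned on, so the collider stays closed — the path is blocked at P.
Path 6: Y → Q ← H → P ← S → D
  P is a collider here and neither P nor any of its descendants is conditioned on, so the collider stays closed — the path is blocked at P.
All paths are blocked; Y ⊥ D | {K, S} holds.

Yes — Y and D are d-separated given {K, S}.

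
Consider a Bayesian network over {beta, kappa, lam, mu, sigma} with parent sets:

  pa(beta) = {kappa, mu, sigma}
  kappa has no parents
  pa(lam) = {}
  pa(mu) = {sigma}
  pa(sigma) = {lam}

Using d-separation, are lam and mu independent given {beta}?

2 paths connect lam and mu; each must be blocked for d-separation to hold:
Path 1: lam → sigma → mu
  sigma is a chain and sigma is not conditioned on — no node blocks this path, so it is active.
Path 2: lam → sigma → beta ← mu
  sigma is a chain and sigma is not conditioned on; beta is a collider and beta is conditioned on, which opens it — no node blocks this path, so it is active.
At least one path is unblocked, so d-separation fails.

No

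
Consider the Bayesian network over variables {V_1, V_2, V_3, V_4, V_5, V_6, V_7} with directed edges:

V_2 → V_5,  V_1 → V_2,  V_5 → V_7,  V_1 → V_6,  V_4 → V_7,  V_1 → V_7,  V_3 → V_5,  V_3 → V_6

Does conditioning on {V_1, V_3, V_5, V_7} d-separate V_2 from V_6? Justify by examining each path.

Yes

We examine all 4 paths between V_2 and V_6:
Path 1: V_2 ← V_1 → V_7 ← V_5 ← V_3 → V_6
  V_1 is a fork here and V_1 is conditioned on, so the path is blocked at V_1.
Path 2: V_2 ← V_1 → V_6
  V_1 is a fork here and V_1 is conditioned on, so the path is blocked at V_1.
Path 3: V_2 → V_5 ← V_3 → V_6
  V_3 is a fork here and V_3 is conditioned on, so the path is blocked at V_3.
Path 4: V_2 → V_5 → V_7 ← V_1 → V_6
  V_5 is a chain here and V_5 is conditioned on, so the path is blocked at V_5.
Every path is blocked, so V_2 and V_6 are d-separated given {V_1, V_3, V_5, V_7}.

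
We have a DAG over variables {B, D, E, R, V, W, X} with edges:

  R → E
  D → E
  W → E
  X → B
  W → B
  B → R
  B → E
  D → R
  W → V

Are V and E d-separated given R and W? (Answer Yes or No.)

Yes

We examine all 4 paths between V and E:
  1. V ← W → E — W:fork[blocks] ⇒ blocked
  2. V ← W → B → E — W:fork[blocks]; B:chain[open] ⇒ blocked
  3. V ← W → B → R ← D → E — W:fork[blocks]; B:chain[open]; R:collider[open]; D:fork[open] ⇒ blocked
  4. V ← W → B → R → E — W:fork[blocks]; B:chain[open]; R:chain[blocks] ⇒ blocked
Every path is blocked, so V and E are d-separated given {R, W}.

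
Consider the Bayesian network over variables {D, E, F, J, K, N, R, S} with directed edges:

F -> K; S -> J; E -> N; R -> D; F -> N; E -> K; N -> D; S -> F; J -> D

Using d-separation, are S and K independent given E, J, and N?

Enumerating the 4 paths from S to K and testing each for blocking by {E, J, N}:
Path 1: S → F → N ← E → K
  E is a fork here and E is conditioned on, so the path is blocked at E.
Path 2: S → F → K
  F is a chain and F is not conditioned on — no node blocks this path, so it is active.
Path 3: S → J → D ← N ← E → K
  J is a chain here and J is conditioned on, so the path is blocked at J.
Path 4: S → J → D ← N ← F → K
  J is a chain here and J is conditioned on, so the path is blocked at J.
Because an active path exists, S and K are not d-separated.

No — S and K are not d-separated given {E, J, N}.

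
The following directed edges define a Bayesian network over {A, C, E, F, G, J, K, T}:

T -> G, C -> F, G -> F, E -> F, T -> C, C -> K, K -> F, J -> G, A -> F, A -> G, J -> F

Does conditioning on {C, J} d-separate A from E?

Yes — A and E are d-separated given {C, J}.

Enumerating the 5 paths from A to E and testing each for blocking by {C, J}:
  1. A → G ← J → F ← E — G:collider[blocks]; J:fork[blocks]; F:collider[blocks] ⇒ blocked
  2. A → G ← T → C → K → F ← E — G:collider[blocks]; T:fork[open]; C:chain[blocks]; K:chain[open]; F:collider[blocks] ⇒ blocked
  3. A → G ← T → C → F ← E — G:collider[blocks]; T:fork[open]; C:chain[blocks]; F:collider[blocks] ⇒ blocked
  4. A → G → F ← E — G:chain[open]; F:collider[blocks] ⇒ blocked
  5. A → F ← E — F:collider[blocks] ⇒ blocked
Since every path is blocked, d-separation holds.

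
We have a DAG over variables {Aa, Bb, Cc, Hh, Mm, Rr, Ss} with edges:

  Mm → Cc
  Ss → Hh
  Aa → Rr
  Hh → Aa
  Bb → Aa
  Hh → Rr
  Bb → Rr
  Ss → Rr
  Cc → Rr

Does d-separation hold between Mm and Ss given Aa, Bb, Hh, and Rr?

There are 4 undirected paths between Mm and Ss; checking each against the conditioning set {Aa, Bb, Hh, Rr}:
  1. Mm → Cc → Rr ← Ss — Cc:chain[open]; Rr:collider[open] ⇒ active
  2. Mm → Cc → Rr ← Bb → Aa ← Hh ← Ss — Cc:chain[open]; Rr:collider[open]; Bb:fork[blocks]; Aa:collider[open]; Hh:chain[blocks] ⇒ blocked
  3. Mm → Cc → Rr ← Hh ← Ss — Cc:chain[open]; Rr:collider[open]; Hh:chain[blocks] ⇒ blocked
  4. Mm → Cc → Rr ← Aa ← Hh ← Ss — Cc:chain[open]; Rr:collider[open]; Aa:chain[blocks]; Hh:chain[blocks] ⇒ blocked
Because an active path exists, Mm and Ss are not d-separated.

No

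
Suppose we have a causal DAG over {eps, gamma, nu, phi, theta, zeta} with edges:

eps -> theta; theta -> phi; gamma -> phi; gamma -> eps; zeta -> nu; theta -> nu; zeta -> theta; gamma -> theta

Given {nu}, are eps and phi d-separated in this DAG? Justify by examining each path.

No — eps and phi are not d-separated given {nu}.

There are 4 undirected paths between eps and phi; checking each against the conditioning set {nu}:
Path 1: eps ← gamma → phi
  gamma is a fork and gamma is not conditioned on — no node blocks this path, so it is active.
Path 2: eps ← gamma → theta → phi
  gamma is a fork and gamma is not conditioned on; theta is a chain and theta is not conditioned on — no node blocks this path, so it is active.
Path 3: eps → theta ← gamma → phi
  theta is a collider and its descendant nu is conditioned on, which opens it; gamma is a fork and gamma is not conditioned on — no node blocks this path, so it is active.
Path 4: eps → theta → phi
  theta is a chain and theta is not conditioned on — no node blocks this path, so it is active.
Because an active path exists, eps and phi are not d-separated.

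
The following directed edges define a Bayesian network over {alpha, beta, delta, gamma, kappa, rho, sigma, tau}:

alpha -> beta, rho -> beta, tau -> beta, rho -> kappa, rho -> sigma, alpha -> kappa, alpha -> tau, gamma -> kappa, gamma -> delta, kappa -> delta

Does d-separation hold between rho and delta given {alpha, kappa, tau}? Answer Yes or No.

There are 6 undirected paths between rho and delta; checking each against the conditioning set {alpha, kappa, tau}:
  1. rho → kappa → delta — kappa:chain[blocks] ⇒ blocked
  2. rho → kappa ← gamma → delta — kappa:collider[open]; gamma:fork[open] ⇒ active
  3. rho → beta ← tau ← alpha → kappa → delta — beta:collider[blocks]; tau:chain[blocks]; alpha:fork[blocks]; kappa:chain[blocks] ⇒ blocked
  4. rho → beta ← tau ← alpha → kappa ← gamma → delta — beta:collider[blocks]; tau:chain[blocks]; alpha:fork[blocks]; kappa:collider[open]; gamma:fork[open] ⇒ blocked
  5. rho → beta ← alpha → kappa → delta — beta:collider[blocks]; alpha:fork[blocks]; kappa:chain[blocks] ⇒ blocked
  6. rho → beta ← alpha → kappa ← gamma → delta — beta:collider[blocks]; alpha:fork[blocks]; kappa:collider[open]; gamma:fork[open] ⇒ blocked
Because an active path exists, rho and delta are not d-separated.

No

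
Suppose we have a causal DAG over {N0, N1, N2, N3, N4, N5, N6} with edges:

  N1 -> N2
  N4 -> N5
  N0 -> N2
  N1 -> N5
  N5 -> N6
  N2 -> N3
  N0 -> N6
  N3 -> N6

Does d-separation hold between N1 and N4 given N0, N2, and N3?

Enumerating the 3 paths from N1 to N4 and testing each for blocking by {N0, N2, N3}:
Path 1: N1 → N2 → N3 → N6 ← N5 ← N4
  N2 is a chain here and N2 is conditioned on, so the path is blocked at N2.
Path 2: N1 → N2 ← N0 → N6 ← N5 ← N4
  N0 is a fork here and N0 is conditioned on, so the path is blocked at N0.
Path 3: N1 → N5 ← N4
  N5 is a collider here and neither N5 nor any of its descendants is conditioned on, so the collider stays closed — the path is blocked at N5.
Since every path is blocked, d-separation holds.

Yes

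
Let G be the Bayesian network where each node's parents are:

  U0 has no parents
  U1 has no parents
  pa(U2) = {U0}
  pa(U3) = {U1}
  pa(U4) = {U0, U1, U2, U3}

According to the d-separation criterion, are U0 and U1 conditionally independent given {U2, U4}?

There are 4 undirected paths between U0 and U1; checking each against the conditioning set {U2, U4}:
  1. U0 → U2 → U4 ← U1 — U2:chain[blocks]; U4:collider[open] ⇒ blocked
  2. U0 → U2 → U4 ← U3 ← U1 — U2:chain[blocks]; U4:collider[open]; U3:chain[open] ⇒ blocked
  3. U0 → U4 ← U1 — U4:collider[open] ⇒ active
  4. U0 → U4 ← U3 ← U1 — U4:collider[open]; U3:chain[open] ⇒ active
Since the path U0 → U4 ← U1 is active, U0 and U1 are not d-separated given {U2, U4}.

No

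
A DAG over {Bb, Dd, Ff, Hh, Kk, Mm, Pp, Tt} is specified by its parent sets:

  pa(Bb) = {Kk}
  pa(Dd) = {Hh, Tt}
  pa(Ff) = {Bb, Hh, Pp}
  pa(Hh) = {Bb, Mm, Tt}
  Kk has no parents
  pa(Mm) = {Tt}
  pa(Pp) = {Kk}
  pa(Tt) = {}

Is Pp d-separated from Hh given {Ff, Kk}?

Enumerating the 4 paths from Pp to Hh and testing each for blocking by {Ff, Kk}:
  1. Pp ← Kk → Bb → Hh — Kk:fork[blocks]; Bb:chain[open] ⇒ blocked
  2. Pp ← Kk → Bb → Ff ← Hh — Kk:fork[blocks]; Bb:chain[open]; Ff:collider[open] ⇒ blocked
  3. Pp → Ff ← Hh — Ff:collider[open] ⇒ active
  4. Pp → Ff ← Bb → Hh — Ff:collider[open]; Bb:fork[open] ⇒ active
Because an active path exists, Pp and Hh are not d-separated.

No — Pp and Hh are not d-separated given {Ff, Kk}.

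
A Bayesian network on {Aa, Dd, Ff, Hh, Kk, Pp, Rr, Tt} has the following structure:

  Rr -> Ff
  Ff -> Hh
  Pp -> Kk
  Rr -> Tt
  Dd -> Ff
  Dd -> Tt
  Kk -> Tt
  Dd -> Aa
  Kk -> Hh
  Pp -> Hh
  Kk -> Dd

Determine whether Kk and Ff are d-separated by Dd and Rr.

Yes — Kk and Ff are d-separated given {Dd, Rr}.

Enumerating the 6 paths from Kk to Ff and testing each for blocking by {Dd, Rr}:
Path 1: Kk → Hh ← Ff
  Hh is a collider here and neither Hh nor any of its descendants is conditioned on, so the collider stays closed — the path is blocked at Hh.
Path 2: Kk ← Pp → Hh ← Ff
  Hh is a collider here and neither Hh nor any of its descendants is conditioned on, so the collider stays closed — the path is blocked at Hh.
Path 3: Kk → Dd → Ff
  Dd is a chain here and Dd is conditioned on, so the path is blocked at Dd.
Path 4: Kk → Dd → Tt ← Rr → Ff
  Dd is a chain here and Dd is conditioned on, so the path is blocked at Dd.
Path 5: Kk → Tt ← Dd → Ff
  Tt is a collider here and neither Tt nor any of its descendants is conditioned on, so the collider stays closed — the path is blocked at Tt.
Path 6: Kk → Tt ← Rr → Ff
  Tt is a collider here and neither Tt nor any of its descendants is conditioned on, so the collider stays closed — the path is blocked at Tt.
All paths are blocked; Kk ⊥ Ff | {Dd, Rr} holds.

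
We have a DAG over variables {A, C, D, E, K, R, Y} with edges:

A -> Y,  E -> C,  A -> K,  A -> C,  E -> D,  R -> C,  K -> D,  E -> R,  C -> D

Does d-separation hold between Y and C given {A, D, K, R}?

Yes

We examine all 4 paths between Y and C:
  1. Y ← A → C — A:fork[blocks] ⇒ blocked
  2. Y ← A → K → D ← C — A:fork[blocks]; K:chain[blocks]; D:collider[open] ⇒ blocked
  3. Y ← A → K → D ← E → C — A:fork[blocks]; K:chain[blocks]; D:collider[open]; E:fork[open] ⇒ blocked
  4. Y ← A → K → D ← E → R → C — A:fork[blocks]; K:chain[blocks]; D:collider[open]; E:fork[open]; R:chain[blocks] ⇒ blocked
Every path is blocked, so Y and C are d-separated given {A, D, K, R}.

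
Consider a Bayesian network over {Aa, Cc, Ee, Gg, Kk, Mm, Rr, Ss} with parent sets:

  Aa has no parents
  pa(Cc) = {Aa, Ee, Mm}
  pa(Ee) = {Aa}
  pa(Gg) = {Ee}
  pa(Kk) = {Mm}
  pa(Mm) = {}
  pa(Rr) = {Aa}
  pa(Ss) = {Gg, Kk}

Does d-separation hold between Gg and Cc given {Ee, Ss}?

No

3 paths connect Gg and Cc; each must be blocked for d-separation to hold:
Path 1: Gg ← Ee ← Aa → Cc
  Ee is a chain here and Ee is conditioned on, so the path is blocked at Ee.
Path 2: Gg ← Ee → Cc
  Ee is a fork here and Ee is conditioned on, so the path is blocked at Ee.
Path 3: Gg → Ss ← Kk ← Mm → Cc
  Ss is a collider and Ss is conditioned on, which opens it; Kk is a chain and Kk is not conditioned on; Mm is a fork and Mm is not conditioned on — no node blocks this path, so it is active.
Because an active path exists, Gg and Cc are not d-separated.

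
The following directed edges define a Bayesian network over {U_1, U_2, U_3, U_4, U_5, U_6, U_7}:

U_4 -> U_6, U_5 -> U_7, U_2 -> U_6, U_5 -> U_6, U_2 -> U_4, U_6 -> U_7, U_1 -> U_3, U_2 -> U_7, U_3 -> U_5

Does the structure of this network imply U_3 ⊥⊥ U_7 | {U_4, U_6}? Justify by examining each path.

We examine all 4 paths between U_3 and U_7:
Path 1: U_3 → U_5 → U_6 ← U_4 ← U_2 → U_7
  U_4 is a chain here and U_4 is conditioned on, so the path is blocked at U_4.
Path 2: U_3 → U_5 → U_6 → U_7
  U_6 is a chain here and U_6 is conditioned on, so the path is blocked at U_6.
Path 3: U_3 → U_5 → U_6 ← U_2 → U_7
  U_5 is a chain and U_5 is not conditioned on; U_6 is a collider and U_6 is conditioned on, which opens it; U_2 is a fork and U_2 is not conditioned on — no node blocks this path, so it is active.
Path 4: U_3 → U_5 → U_7
  U_5 is a chain and U_5 is not conditioned on — no node blocks this path, so it is active.
Since the path U_3 → U_5 → U_6 ← U_2 → U_7 is active, U_3 and U_7 are not d-separated given {U_4, U_6}.

No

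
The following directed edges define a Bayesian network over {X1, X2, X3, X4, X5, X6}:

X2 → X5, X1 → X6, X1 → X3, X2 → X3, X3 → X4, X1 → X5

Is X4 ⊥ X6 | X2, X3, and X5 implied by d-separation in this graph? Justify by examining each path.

2 paths connect X4 and X6; each must be blocked for d-separation to hold:
Path 1: X4 ← X3 ← X1 → X6
  X3 is a chain here and X3 is conditioned on, so the path is blocked at X3.
Path 2: X4 ← X3 ← X2 → X5 ← X1 → X6
  X3 is a chain here and X3 is conditioned on, so the path is blocked at X3.
All paths are blocked; X4 ⊥ X6 | {X2, X3, X5} holds.

Yes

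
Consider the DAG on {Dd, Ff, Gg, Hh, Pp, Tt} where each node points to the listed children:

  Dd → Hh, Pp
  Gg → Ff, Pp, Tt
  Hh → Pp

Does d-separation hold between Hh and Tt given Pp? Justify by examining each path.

2 paths connect Hh and Tt; each must be blocked for d-separation to hold:
  1. Hh ← Dd → Pp ← Gg → Tt — Dd:fork[open]; Pp:collider[open]; Gg:fork[open] ⇒ active
  2. Hh → Pp ← Gg → Tt — Pp:collider[open]; Gg:fork[open] ⇒ active
Since the path Hh ← Dd → Pp ← Gg → Tt is active, Hh and Tt are not d-separated given {Pp}.

No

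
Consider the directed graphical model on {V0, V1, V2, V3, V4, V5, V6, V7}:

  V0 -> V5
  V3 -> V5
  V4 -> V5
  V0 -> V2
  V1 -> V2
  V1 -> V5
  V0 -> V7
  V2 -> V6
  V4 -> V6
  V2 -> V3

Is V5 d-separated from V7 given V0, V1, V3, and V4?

Yes — V5 and V7 are d-separated given {V0, V1, V3, V4}.

There are 4 undirected paths between V5 and V7; checking each against the conditioning set {V0, V1, V3, V4}:
Path 1: V5 ← V3 ← V2 ← V0 → V7
  V3 is a chain here and V3 is conditioned on, so the path is blocked at V3.
Path 2: V5 ← V1 → V2 ← V0 → V7
  V1 is a fork here and V1 is conditioned on, so the path is blocked at V1.
Path 3: V5 ← V0 → V7
  V0 is a fork here and V0 is conditioned on, so the path is blocked at V0.
Path 4: V5 ← V4 → V6 ← V2 ← V0 → V7
  V4 is a fork here and V4 is conditioned on, so the path is blocked at V4.
Since every path is blocked, d-separation holds.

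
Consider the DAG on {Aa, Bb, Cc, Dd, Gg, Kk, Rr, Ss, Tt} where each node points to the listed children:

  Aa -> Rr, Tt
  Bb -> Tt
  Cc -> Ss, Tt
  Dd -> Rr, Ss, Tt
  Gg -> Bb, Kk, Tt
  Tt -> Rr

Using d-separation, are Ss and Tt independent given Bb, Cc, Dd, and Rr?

We examine all 4 paths between Ss and Tt:
  1. Ss ← Dd → Tt — Dd:fork[blocks] ⇒ blocked
  2. Ss ← Dd → Rr ← Aa → Tt — Dd:fork[blocks]; Rr:collider[open]; Aa:fork[open] ⇒ blocked
  3. Ss ← Dd → Rr ← Tt — Dd:fork[blocks]; Rr:collider[open] ⇒ blocked
  4. Ss ← Cc → Tt — Cc:fork[blocks] ⇒ blocked
Every path is blocked, so Ss and Tt are d-separated given {Bb, Cc, Dd, Rr}.

Yes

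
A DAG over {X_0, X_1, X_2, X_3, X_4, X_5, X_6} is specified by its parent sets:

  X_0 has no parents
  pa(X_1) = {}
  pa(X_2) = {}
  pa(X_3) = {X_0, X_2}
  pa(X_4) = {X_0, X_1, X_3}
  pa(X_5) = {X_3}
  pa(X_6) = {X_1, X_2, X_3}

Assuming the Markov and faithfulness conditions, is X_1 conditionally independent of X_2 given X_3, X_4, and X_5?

There are 6 undirected paths between X_1 and X_2; checking each against the conditioning set {X_3, X_4, X_5}:
Path 1: X_1 → X_4 ← X_3 ← X_2
  X_3 is a chain here and X_3 is conditioned on, so the path is blocked at X_3.
Path 2: X_1 → X_4 ← X_3 → X_6 ← X_2
  X_3 is a fork here and X_3 is conditioned on, so the path is blocked at X_3.
Path 3: X_1 → X_4 ← X_0 → X_3 ← X_2
  X_4 is a collider and X_4 is conditioned on, which opens it; X_0 is a fork and X_0 is not conditioned on; X_3 is a collider and X_3 is conditioned on, which opens it — no node blocks this path, so it is active.
Path 4: X_1 → X_4 ← X_0 → X_3 → X_6 ← X_2
  X_3 is a chain here and X_3 is conditioned on, so the path is blocked at X_3.
Path 5: X_1 → X_6 ← X_3 ← X_2
  X_6 is a collider here and neither X_6 nor any of its descendants is conditioned on, so the collider stays closed — the path is blocked at X_6.
Path 6: X_1 → X_6 ← X_2
  X_6 is a collider here and neither X_6 nor any of its descendants is conditioned on, so the collider stays closed — the path is blocked at X_6.
Because an active path exists, X_1 and X_2 are not d-separated.

No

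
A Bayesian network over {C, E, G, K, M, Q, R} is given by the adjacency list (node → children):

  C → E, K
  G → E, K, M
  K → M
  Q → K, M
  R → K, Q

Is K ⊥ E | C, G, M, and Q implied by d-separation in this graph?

5 paths connect K and E; each must be blocked for d-separation to hold:
Path 1: K → M ← G → E
  G is a fork here and G is conditioned on, so the path is blocked at G.
Path 2: K ← G → E
  G is a fork here and G is conditioned on, so the path is blocked at G.
Path 3: K ← Q → M ← G → E
  Q is a fork here and Q is conditioned on, so the path is blocked at Q.
Path 4: K ← R → Q → M ← G → E
  Q is a chain here and Q is conditioned on, so the path is blocked at Q.
Path 5: K ← C → E
  C is a fork here and C is conditioned on, so the path is blocked at C.
All paths are blocked; K ⊥ E | {C, G, M, Q} holds.

Yes — K and E are d-separated given {C, G, M, Q}.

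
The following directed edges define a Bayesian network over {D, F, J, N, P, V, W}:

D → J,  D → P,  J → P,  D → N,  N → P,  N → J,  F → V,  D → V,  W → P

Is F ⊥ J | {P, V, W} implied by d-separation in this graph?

No

There are 5 undirected paths between F and J; checking each against the conditioning set {P, V, W}:
  1. F → V ← D → P ← J — V:collider[open]; D:fork[open]; P:collider[open] ⇒ active
  2. F → V ← D → P ← N → J — V:collider[open]; D:fork[open]; P:collider[open]; N:fork[open] ⇒ active
  3. F → V ← D → J — V:collider[open]; D:fork[open] ⇒ active
  4. F → V ← D → N → P ← J — V:collider[open]; D:fork[open]; N:chain[open]; P:collider[open] ⇒ active
  5. F → V ← D → N → J — V:collider[open]; D:fork[open]; N:chain[open] ⇒ active
Since the path F → V ← D → P ← J is active, F and J are not d-separated given {P, V, W}.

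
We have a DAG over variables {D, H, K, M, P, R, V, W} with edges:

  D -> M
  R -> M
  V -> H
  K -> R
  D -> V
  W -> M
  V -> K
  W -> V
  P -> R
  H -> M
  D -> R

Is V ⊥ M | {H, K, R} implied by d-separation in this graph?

6 paths connect V and M; each must be blocked for d-separation to hold:
Path 1: V ← W → M
  W is a fork and W is not conditioned on — no node blocks this path, so it is active.
Path 2: V ← D → R → M
  R is a chain here and R is conditioned on, so the path is blocked at R.
Path 3: V ← D → M
  D is a fork and D is not conditioned on — no node blocks this path, so it is active.
Path 4: V → K → R ← D → M
  K is a chain here and K is conditioned on, so the path is blocked at K.
Path 5: V → K → R → M
  K is a chain here and K is conditioned on, so the path is blocked at K.
Path 6: V → H → M
  H is a chain here and H is conditioned on, so the path is blocked at H.
At least one path is unblocked, so d-separation fails.

No — V and M are not d-separated given {H, K, R}.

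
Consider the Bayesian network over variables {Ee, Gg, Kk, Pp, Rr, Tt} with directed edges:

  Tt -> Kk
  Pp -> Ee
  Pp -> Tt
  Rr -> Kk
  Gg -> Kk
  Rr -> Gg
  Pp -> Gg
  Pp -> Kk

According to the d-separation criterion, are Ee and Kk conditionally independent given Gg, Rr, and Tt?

Enumerating the 4 paths from Ee to Kk and testing each for blocking by {Gg, Rr, Tt}:
  1. Ee ← Pp → Tt → Kk — Pp:fork[open]; Tt:chain[blocks] ⇒ blocked
  2. Ee ← Pp → Gg ← Rr → Kk — Pp:fork[open]; Gg:collider[open]; Rr:fork[blocks] ⇒ blocked
  3. Ee ← Pp → Gg → Kk — Pp:fork[open]; Gg:chain[blocks] ⇒ blocked
  4. Ee ← Pp → Kk — Pp:fork[open] ⇒ active
Since the path Ee ← Pp → Kk is active, Ee and Kk are not d-separated given {Gg, Rr, Tt}.

No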